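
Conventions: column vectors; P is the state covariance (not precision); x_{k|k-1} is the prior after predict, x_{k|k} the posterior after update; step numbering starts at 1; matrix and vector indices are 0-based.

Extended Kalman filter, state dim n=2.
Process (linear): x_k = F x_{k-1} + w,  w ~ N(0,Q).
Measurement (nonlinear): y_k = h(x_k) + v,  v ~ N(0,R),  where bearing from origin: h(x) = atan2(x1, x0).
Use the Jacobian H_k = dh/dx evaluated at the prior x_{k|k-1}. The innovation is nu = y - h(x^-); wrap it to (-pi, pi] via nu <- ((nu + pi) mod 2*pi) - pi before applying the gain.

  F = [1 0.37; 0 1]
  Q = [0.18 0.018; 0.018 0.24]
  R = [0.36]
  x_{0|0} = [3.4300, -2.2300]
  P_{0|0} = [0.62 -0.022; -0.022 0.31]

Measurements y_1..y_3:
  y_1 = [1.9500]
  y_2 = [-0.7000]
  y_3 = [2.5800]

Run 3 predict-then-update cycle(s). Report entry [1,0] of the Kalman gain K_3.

step 1: x^-=[2.6049, -2.2300]  P^-=[0.8262 0.1107; 0.1107 0.5500]  H_jac=[0.1897 0.2215]  S=[0.4260]  K=[0.4254; 0.3353]  nu=[2.6580]  x^+=[3.7355, -1.3388]  P^+=[0.7491 0.0499; 0.0499 0.5021]
step 2: x^-=[3.2402, -1.3388]  P^-=[1.0348 0.2537; 0.2537 0.7421]  H_jac=[0.1089 0.2636]  S=[0.4384]  K=[0.4096; 0.5093]  nu=[-0.3082]  x^+=[3.1139, -1.4957]  P^+=[0.9612 0.1623; 0.1623 0.6284]
step 3: x^-=[2.5605, -1.4957]  P^-=[1.3473 0.4128; 0.4128 0.8684]  H_jac=[0.1701 0.2912]  S=[0.5135]  K=[0.6804; 0.6292]  nu=[3.1087]  x^+=[4.6755, 0.4602]  P^+=[1.1096 0.1930; 0.1930 0.6651]

K[1,0] = 0.6292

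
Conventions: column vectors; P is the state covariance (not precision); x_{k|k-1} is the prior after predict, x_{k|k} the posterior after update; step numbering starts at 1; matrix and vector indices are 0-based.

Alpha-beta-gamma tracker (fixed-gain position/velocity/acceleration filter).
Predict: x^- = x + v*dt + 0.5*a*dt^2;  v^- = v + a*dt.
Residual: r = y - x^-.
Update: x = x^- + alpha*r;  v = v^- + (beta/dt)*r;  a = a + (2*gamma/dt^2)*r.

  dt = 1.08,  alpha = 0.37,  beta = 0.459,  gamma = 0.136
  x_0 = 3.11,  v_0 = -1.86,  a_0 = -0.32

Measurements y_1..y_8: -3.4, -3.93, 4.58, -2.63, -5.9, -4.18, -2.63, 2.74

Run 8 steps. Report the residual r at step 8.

step 1: x_pred=0.9146  r=-4.3146  x^+=-0.6818  v^+=-4.0393  a^+=-1.3261
step 2: x_pred=-5.8177  r=1.8877  x^+=-5.1192  v^+=-4.6693  a^+=-0.8859
step 3: x_pred=-10.6787  r=15.2587  x^+=-5.0330  v^+=0.8589  a^+=2.6723
step 4: x_pred=-2.5469  r=-0.0831  x^+=-2.5777  v^+=3.7097  a^+=2.6530
step 5: x_pred=2.9760  r=-8.8760  x^+=-0.3081  v^+=2.8026  a^+=0.5831
step 6: x_pred=3.0587  r=-7.2387  x^+=0.3804  v^+=0.3559  a^+=-1.1049
step 7: x_pred=0.1203  r=-2.7503  x^+=-0.8973  v^+=-2.0063  a^+=-1.7463
step 8: x_pred=-4.0826  r=6.8226  x^+=-1.5582  v^+=-0.9928  a^+=-0.1553

resid = 6.8226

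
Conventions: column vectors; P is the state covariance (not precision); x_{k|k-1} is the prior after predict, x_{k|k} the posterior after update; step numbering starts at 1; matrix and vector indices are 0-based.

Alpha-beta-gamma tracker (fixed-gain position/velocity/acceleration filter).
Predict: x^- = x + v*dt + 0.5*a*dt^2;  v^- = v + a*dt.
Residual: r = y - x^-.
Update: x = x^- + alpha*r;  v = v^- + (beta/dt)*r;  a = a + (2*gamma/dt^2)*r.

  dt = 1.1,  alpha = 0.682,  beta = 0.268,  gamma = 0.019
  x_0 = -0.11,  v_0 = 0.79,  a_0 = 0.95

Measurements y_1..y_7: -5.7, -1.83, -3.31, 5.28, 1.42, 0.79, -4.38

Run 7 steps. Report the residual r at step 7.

resid = -9.6984

step 1: x_pred=1.3338  r=-7.0338  x^+=-3.4633  v^+=0.1213  a^+=0.7291
step 2: x_pred=-2.8887  r=1.0587  x^+=-2.1667  v^+=1.1813  a^+=0.7624
step 3: x_pred=-0.4060  r=-2.9040  x^+=-2.3865  v^+=1.3124  a^+=0.6712
step 4: x_pred=-0.5369  r=5.8169  x^+=3.4302  v^+=3.4678  a^+=0.8538
step 5: x_pred=7.7614  r=-6.3414  x^+=3.4366  v^+=2.8621  a^+=0.6547
step 6: x_pred=6.9809  r=-6.1909  x^+=2.7587  v^+=2.0739  a^+=0.4603
step 7: x_pred=5.3184  r=-9.6984  x^+=-1.2959  v^+=0.2173  a^+=0.1557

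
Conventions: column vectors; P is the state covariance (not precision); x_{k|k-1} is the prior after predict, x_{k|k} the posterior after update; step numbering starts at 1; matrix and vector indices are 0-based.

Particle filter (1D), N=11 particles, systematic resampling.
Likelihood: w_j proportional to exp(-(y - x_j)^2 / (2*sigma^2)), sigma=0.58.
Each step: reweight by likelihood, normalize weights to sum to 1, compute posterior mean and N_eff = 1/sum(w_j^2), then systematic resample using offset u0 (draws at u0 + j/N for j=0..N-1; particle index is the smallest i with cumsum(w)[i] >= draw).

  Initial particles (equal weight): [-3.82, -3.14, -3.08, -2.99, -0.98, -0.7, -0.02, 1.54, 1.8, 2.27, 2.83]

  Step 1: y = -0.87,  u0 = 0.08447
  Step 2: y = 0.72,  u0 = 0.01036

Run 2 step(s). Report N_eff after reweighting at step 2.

N_eff = 3.4912

step 1: w=[0.0000, 0.0002, 0.0003, 0.0005, 0.4299, 0.4193, 0.1496, 0.0001, 0.0000, 0.0000, 0.0000]  mean=-0.7210  Neff=2.6105  idx=[4, 4, 4, 4, 5, 5, 5, 5, 5, 6, 6]
step 2: w=[0.0114, 0.0114, 0.0114, 0.0114, 0.0419, 0.0419, 0.0419, 0.0419, 0.0419, 0.3722, 0.3722]  mean=-0.2066  Neff=3.4912  idx=[0, 5, 7, 9, 9, 9, 9, 10, 10, 10, 10]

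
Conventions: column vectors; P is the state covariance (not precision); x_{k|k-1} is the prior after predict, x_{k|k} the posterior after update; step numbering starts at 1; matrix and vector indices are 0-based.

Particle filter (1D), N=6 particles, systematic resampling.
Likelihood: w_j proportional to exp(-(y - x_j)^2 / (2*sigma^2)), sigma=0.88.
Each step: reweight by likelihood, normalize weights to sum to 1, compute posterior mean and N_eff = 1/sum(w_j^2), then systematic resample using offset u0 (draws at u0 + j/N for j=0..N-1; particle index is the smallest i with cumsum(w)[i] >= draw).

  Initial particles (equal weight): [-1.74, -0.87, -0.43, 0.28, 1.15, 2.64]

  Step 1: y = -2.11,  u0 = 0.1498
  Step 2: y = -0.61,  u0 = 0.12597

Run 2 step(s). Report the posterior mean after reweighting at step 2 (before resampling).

post_mean = -0.9888

step 1: w=[0.6212, 0.2514, 0.1097, 0.0170, 0.0007, 0.0000]  mean=-1.3412  Neff=2.1673  idx=[0, 0, 0, 1, 1, 3]
step 2: w=[0.1145, 0.1145, 0.1145, 0.2500, 0.2500, 0.1566]  mean=-0.9888  Neff=5.2963  idx=[1, 2, 3, 4, 4, 5]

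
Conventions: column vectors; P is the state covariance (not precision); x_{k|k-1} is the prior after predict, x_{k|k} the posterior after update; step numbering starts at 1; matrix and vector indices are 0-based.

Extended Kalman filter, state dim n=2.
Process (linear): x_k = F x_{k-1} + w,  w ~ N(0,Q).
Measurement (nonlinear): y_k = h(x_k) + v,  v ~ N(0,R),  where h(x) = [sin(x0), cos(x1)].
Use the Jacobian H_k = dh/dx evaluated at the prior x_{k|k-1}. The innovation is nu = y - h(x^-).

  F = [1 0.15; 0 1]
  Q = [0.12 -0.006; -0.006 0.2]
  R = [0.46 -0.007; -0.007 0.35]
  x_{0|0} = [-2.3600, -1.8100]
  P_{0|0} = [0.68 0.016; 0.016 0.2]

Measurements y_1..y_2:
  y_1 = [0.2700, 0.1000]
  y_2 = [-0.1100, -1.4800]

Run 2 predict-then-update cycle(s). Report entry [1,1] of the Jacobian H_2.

H_jac[1,1] = 0.9976

step 1: x^-=[-2.6315, -1.8100]  P^-=[0.8093 0.0400; 0.0400 0.4000]  H_jac=[-0.8727 0.0000; 0.0000 0.9715]  S=[1.0764 -0.0409; -0.0409 0.7275]  K=[-0.6555 0.0165; -0.0122 0.5335]  nu=[0.7583, 0.3369]  x^+=[-3.1230, -1.6395]  P^+=[0.3457 0.0107; 0.0107 0.1923]
step 2: x^-=[-3.3689, -1.6395]  P^-=[0.4732 0.0335; 0.0335 0.3923]  H_jac=[-0.9743 0.0000; 0.0000 0.9976]  S=[0.9092 -0.0396; -0.0396 0.7404]  K=[-0.5063 0.0181; -0.0129 0.5279]  nu=[-0.3354, -1.4114]  x^+=[-3.2247, -2.3801]  P^+=[0.2392 0.0099; 0.0099 0.1853]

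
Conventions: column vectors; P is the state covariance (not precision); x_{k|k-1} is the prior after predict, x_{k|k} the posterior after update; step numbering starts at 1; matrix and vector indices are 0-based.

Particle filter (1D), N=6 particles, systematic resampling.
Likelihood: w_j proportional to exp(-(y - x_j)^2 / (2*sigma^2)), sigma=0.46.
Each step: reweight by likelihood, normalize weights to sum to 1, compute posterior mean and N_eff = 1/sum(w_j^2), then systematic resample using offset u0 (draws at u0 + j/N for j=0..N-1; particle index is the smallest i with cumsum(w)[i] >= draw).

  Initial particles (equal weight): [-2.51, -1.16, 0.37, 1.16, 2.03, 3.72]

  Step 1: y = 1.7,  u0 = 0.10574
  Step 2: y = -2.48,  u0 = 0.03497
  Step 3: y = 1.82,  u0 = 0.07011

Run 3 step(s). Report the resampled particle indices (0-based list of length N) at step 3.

resampled_idx = [0, 1, 2, 3, 4, 5]

step 1: w=[0.0000, 0.0000, 0.0119, 0.3890, 0.5991, 0.0001]  mean=1.6719  Neff=1.9594  idx=[3, 3, 4, 4, 4, 4]
step 2: w=[0.5000, 0.5000, 0.0000, 0.0000, 0.0000, 0.0000]  mean=1.1600  Neff=2.0000  idx=[0, 0, 0, 1, 1, 1]
step 3: w=[0.1667, 0.1667, 0.1667, 0.1667, 0.1667, 0.1667]  mean=1.1600  Neff=6.0000  idx=[0, 1, 2, 3, 4, 5]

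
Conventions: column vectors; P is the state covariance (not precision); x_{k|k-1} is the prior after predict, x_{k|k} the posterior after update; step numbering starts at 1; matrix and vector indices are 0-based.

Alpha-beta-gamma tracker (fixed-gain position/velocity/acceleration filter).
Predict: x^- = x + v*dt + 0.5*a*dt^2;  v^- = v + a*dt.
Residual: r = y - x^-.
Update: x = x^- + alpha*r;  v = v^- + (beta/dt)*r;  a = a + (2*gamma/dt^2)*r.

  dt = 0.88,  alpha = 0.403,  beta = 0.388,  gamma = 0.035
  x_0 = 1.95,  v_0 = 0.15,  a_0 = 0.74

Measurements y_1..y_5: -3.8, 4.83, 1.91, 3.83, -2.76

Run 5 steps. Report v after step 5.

step 1: x_pred=2.3685  r=-6.1685  x^+=-0.1174  v^+=-1.9186  a^+=0.1824
step 2: x_pred=-1.7351  r=6.5651  x^+=0.9106  v^+=1.1366  a^+=0.7758
step 3: x_pred=2.2112  r=-0.3012  x^+=2.0898  v^+=1.6865  a^+=0.7486
step 4: x_pred=3.8638  r=-0.0338  x^+=3.8502  v^+=2.3304  a^+=0.7456
step 5: x_pred=6.1896  r=-8.9496  x^+=2.5829  v^+=-0.9595  a^+=-0.0634

v_post = -0.9595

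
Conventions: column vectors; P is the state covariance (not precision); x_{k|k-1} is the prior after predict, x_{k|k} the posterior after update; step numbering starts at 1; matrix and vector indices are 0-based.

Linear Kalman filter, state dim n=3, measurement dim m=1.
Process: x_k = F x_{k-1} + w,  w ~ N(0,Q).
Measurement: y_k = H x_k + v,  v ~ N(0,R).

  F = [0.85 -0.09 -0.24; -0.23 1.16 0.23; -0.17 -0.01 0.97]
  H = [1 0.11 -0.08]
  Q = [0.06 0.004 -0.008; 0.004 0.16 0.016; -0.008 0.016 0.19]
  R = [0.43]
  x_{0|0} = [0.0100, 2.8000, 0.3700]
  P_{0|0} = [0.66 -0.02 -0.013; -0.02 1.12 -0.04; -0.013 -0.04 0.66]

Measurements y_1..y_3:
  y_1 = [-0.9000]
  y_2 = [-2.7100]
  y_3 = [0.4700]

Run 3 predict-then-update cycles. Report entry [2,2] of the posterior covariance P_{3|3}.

P_post[2,2] = 0.7701

step 1: x^-=[-0.3323, 3.3308, 0.3292]  P^-=[0.5906 -0.2898 -0.2640; -0.2898 1.7276 0.1385; -0.2640 0.1385 0.8352]  S=[1.0229]  K=[0.5669; -0.1084; -0.3085]  nu=[-0.9078]  x^+=[-0.8469, 3.4292, 0.6093]  P^+=[0.2619 -0.2270 -0.0851; -0.2270 1.7156 0.1042; -0.0851 0.1042 0.7378]
step 2: x^-=[-1.1747, 4.3128, 0.7007]  P^-=[0.3796 -0.5481 -0.3001; -0.5481 2.7071 0.3546; -0.3001 0.3546 0.9172]  S=[0.7694]  K=[0.4462; -0.3621; -0.4347]  nu=[-1.9537]  x^+=[-2.0464, 5.0203, 1.5500]  P^+=[0.2264 -0.4237 -0.1509; -0.4237 2.6062 0.2334; -0.1509 0.2334 0.7718]
step 3: x^-=[-2.5632, 6.6507, 1.8012]  P^-=[0.4256 -0.8892 -0.3713; -0.8892 4.0864 0.5511; -0.3713 0.5511 0.9668]  S=[0.7653]  K=[0.4671; -0.6321; -0.5070]  nu=[2.4458]  x^+=[-1.4208, 5.1048, 0.5612]  P^+=[0.2586 -0.6632 -0.1900; -0.6632 3.7806 0.3058; -0.1900 0.3058 0.7701]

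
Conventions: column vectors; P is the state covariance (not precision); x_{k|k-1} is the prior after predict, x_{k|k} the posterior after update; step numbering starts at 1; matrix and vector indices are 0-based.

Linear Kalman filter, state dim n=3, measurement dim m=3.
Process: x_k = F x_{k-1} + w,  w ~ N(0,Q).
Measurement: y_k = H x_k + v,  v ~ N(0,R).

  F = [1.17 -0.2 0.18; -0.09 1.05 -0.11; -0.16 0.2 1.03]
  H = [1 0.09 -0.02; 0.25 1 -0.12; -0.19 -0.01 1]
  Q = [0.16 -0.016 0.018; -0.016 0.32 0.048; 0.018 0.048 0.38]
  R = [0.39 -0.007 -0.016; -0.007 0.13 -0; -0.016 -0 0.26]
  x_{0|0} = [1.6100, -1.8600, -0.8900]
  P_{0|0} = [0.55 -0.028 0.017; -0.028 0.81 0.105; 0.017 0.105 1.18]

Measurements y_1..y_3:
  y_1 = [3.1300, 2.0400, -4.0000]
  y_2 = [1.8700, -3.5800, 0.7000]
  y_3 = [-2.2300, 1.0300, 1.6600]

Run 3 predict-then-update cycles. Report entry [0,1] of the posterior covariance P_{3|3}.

step 1: x^-=[2.0955, -2.0000, -1.5463]  P^-=[0.9962 -0.2826 0.0961; -0.2826 1.2131 0.2075; 0.0961 0.2075 1.7178]  S=[1.3413 0.0480 -0.1179; 0.0480 1.2333 0.0228; -0.1179 0.0228 1.9721]  K=[0.7245 -0.0647 -0.0018; -0.1556 0.9103 0.1065; 0.1364 -0.0008 0.8689]  nu=[1.1836, 3.3306, -2.0756]  x^+=[2.7411, 0.6266, -3.1909]  P^+=[0.2912 -0.0812 0.0425; -0.0812 0.1417 0.0162; 0.0425 0.0162 0.2320]
step 2: x^-=[2.5074, 0.7622, -3.5999]  P^-=[0.6265 -0.1849 0.0264; -0.1849 0.4938 0.0847; 0.0264 0.0847 0.6371]  S=[0.9861 0.0006 -0.1090; 0.0006 0.5577 0.0165; -0.1090 0.0165 0.9073]  K=[0.6152 -0.0564 -0.0251; -0.1340 0.7815 0.0964; 0.0999 0.0056 0.7076]  nu=[-0.7780, -5.4011, 4.7839]  x^+=[2.2133, -2.8936, -0.3230]  P^+=[0.2476 -0.0699 0.0300; -0.0699 0.1218 0.0151; 0.0300 0.0151 0.1882]
step 3: x^-=[3.1101, -3.2020, -1.2655]  P^-=[0.5542 -0.1597 0.0158; -0.1597 0.4689 0.0826; 0.0158 0.0826 0.5917]  S=[0.9186 0.0073 -0.1059; 0.0073 0.5415 0.0157; -0.1059 0.0157 0.8635]  K=[0.5844 -0.0497 -0.0292; -0.1248 0.7729 0.0960; 0.0921 0.0073 0.6920]  nu=[-5.0772, 3.3026, 3.4844]  x^+=[-0.1228, 0.3189, 0.7021]  P^+=[0.2352 -0.0661 0.0271; -0.0661 0.1197 0.0156; 0.0271 0.0156 0.1837]

P_post[0,1] = -0.0661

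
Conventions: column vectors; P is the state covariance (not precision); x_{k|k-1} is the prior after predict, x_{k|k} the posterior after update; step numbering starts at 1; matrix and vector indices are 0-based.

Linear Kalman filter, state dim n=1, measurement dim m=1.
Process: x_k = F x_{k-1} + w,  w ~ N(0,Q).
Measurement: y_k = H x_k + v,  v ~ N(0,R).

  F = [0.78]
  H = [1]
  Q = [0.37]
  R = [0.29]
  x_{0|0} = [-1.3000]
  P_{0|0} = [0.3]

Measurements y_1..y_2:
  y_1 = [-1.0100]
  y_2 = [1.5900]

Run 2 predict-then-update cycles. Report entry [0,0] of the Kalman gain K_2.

step 1: x^-=[-1.0140]  P^-=[0.5525]  S=[0.8425]  K=[0.6558]  nu=[0.0040]  x^+=[-1.0114]  P^+=[0.1902]
step 2: x^-=[-0.7889]  P^-=[0.4857]  S=[0.7757]  K=[0.6261]  nu=[2.3789]  x^+=[0.7007]  P^+=[0.1816]

K[0,0] = 0.6261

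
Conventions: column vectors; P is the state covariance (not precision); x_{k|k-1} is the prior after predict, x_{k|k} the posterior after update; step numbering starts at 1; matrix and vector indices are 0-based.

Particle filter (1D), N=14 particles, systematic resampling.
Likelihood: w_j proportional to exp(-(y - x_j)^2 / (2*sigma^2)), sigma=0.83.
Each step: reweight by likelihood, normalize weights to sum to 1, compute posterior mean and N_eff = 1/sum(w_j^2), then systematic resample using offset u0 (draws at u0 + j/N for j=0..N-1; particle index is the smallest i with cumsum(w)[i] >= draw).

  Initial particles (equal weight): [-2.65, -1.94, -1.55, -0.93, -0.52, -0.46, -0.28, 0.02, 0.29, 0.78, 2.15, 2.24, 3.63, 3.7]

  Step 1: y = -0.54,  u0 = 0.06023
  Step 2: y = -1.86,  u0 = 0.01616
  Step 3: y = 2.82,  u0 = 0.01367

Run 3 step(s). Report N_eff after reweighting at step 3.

N_eff = 5.0815

step 1: w=[0.0063, 0.0383, 0.0758, 0.1423, 0.1588, 0.1581, 0.1513, 0.1265, 0.0964, 0.0449, 0.0008, 0.0006, 0.0000, 0.0000]  mean=-0.4698  Neff=7.8181  idx=[2, 3, 3, 4, 4, 4, 5, 5, 6, 6, 7, 7, 8, 9]
step 2: w=[0.2442, 0.1398, 0.1398, 0.0711, 0.0711, 0.0711, 0.0631, 0.0631, 0.0428, 0.0428, 0.0201, 0.0201, 0.0091, 0.0017]  mean=-0.8267  Neff=7.9109  idx=[0, 0, 0, 0, 1, 1, 2, 2, 3, 4, 5, 7, 8, 9]
step 3: w=[0.0003, 0.0003, 0.0003, 0.0003, 0.0111, 0.0111, 0.0111, 0.0111, 0.0911, 0.0911, 0.0911, 0.1216, 0.2798, 0.2798]  mean=-0.3977  Neff=5.0815  idx=[5, 8, 9, 10, 10, 11, 12, 12, 12, 12, 13, 13, 13, 13]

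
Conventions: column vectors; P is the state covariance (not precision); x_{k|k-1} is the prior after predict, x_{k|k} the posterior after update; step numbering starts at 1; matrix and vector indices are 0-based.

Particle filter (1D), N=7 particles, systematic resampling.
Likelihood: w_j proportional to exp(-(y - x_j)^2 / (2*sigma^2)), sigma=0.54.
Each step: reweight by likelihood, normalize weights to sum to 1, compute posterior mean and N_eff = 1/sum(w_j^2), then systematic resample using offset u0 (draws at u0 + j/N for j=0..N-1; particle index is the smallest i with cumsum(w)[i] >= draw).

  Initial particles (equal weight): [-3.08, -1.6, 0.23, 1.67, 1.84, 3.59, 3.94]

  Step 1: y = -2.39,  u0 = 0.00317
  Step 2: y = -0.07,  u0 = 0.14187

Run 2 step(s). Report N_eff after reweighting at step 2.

N_eff = 3.0001

step 1: w=[0.5631, 0.4369, 0.0000, 0.0000, 0.0000, 0.0000, 0.0000]  mean=-2.4334  Neff=1.9687  idx=[0, 0, 0, 0, 1, 1, 1]
step 2: w=[0.0000, 0.0000, 0.0000, 0.0000, 0.3333, 0.3333, 0.3333]  mean=-1.6000  Neff=3.0001  idx=[4, 4, 5, 5, 6, 6, 6]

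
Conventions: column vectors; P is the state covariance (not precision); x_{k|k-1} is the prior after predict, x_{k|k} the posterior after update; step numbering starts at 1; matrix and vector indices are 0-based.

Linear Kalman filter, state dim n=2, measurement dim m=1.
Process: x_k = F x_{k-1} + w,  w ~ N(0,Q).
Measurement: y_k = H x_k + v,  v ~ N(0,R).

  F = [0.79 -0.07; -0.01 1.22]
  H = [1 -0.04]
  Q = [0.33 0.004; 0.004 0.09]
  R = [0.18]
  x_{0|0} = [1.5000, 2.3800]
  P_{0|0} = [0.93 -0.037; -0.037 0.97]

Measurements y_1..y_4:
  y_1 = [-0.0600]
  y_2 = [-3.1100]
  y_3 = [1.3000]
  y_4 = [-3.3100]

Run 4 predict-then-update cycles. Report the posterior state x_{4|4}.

x_post = [-2.1129, 7.0597]

step 1: x^-=[1.0184, 2.8886]  P^-=[0.9193 -0.1219; -0.1219 1.5347]  S=[1.1115]  K=[0.8315; -0.1649]  nu=[-0.9629]  x^+=[0.2178, 3.0474]  P^+=[0.1509 0.0305; 0.0305 1.5045]
step 2: x^-=[-0.0412, 3.7156]  P^-=[0.4282 -0.0963; -0.0963 2.3286]  S=[0.6196]  K=[0.6973; -0.3057]  nu=[-2.9201]  x^+=[-2.0773, 4.6083]  P^+=[0.1269 0.0358; 0.0358 2.2707]
step 3: x^-=[-1.9637, 5.6429]  P^-=[0.4164 -0.1564; -0.1564 3.4689]  S=[0.6145]  K=[0.6878; -0.4803]  nu=[3.4894]  x^+=[0.4365, 3.9668]  P^+=[0.1257 0.0466; 0.0466 3.3271]
step 4: x^-=[0.0671, 4.8351]  P^-=[0.4196 -0.2362; -0.2362 5.0409]  S=[0.6265]  K=[0.6848; -0.6988]  nu=[-3.1837]  x^+=[-2.1129, 7.0597]  P^+=[0.1258 0.0636; 0.0636 4.7350]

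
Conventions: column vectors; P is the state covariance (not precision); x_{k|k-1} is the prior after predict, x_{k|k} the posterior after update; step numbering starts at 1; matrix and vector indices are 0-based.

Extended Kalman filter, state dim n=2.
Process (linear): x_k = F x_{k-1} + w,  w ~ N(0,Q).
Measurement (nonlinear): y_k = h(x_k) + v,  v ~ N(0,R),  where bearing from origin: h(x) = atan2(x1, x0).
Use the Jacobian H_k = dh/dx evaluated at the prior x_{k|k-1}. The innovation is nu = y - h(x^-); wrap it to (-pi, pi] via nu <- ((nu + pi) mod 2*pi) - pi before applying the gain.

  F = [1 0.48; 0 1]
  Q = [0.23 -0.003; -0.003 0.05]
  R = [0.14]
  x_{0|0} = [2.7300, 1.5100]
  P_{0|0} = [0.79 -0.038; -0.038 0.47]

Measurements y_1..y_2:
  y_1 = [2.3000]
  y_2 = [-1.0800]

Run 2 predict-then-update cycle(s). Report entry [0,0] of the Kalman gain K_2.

K[0,0] = -0.7038

step 1: x^-=[3.4548, 1.5100]  P^-=[1.0918 0.1846; 0.1846 0.5200]  H_jac=[-0.1062 0.2430]  S=[0.1735]  K=[-0.4099; 0.6154]  nu=[1.8879]  x^+=[2.6810, 2.6718]  P^+=[1.0627 0.2284; 0.2284 0.4543]
step 2: x^-=[3.9635, 2.6718]  P^-=[1.6166 0.4434; 0.4434 0.5043]  H_jac=[-0.1169 0.1735]  S=[0.1593]  K=[-0.7038; 0.2237]  nu=[-1.6731]  x^+=[5.1411, 2.2975]  P^+=[1.5376 0.4685; 0.4685 0.4963]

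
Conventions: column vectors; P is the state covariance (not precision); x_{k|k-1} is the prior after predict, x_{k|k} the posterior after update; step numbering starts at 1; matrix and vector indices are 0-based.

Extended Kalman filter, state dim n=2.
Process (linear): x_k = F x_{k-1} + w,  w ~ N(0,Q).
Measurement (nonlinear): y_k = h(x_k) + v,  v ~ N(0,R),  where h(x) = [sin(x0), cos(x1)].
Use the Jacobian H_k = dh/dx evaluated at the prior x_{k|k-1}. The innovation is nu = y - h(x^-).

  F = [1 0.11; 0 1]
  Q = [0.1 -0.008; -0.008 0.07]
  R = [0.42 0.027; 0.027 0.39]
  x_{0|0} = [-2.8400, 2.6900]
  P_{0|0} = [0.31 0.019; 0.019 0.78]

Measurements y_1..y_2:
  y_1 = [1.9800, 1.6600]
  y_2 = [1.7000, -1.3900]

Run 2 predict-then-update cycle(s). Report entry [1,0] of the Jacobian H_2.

H_jac[1,0] = 0.0000

step 1: x^-=[-2.5441, 2.6900]  P^-=[0.4236 0.0968; 0.0968 0.8500]  H_jac=[-0.8267 0.0000; 0.0000 -0.4364]  S=[0.7095 0.0619; 0.0619 0.5519]  K=[-0.4917 -0.0214; -0.0547 -0.6660]  nu=[2.5426, 2.5598]  x^+=[-3.8490, 0.8462]  P^+=[0.2505 0.0495; 0.0495 0.5986]
step 2: x^-=[-3.7560, 0.8462]  P^-=[0.3686 0.1074; 0.1074 0.6686]  H_jac=[-0.8171 0.0000; 0.0000 -0.7488]  S=[0.6661 0.0927; 0.0927 0.7648]  K=[-0.4451 -0.0512; -0.0413 -0.6495]  nu=[1.1236, -2.0528]  x^+=[-4.1510, 2.1331]  P^+=[0.2305 0.0427; 0.0427 0.3398]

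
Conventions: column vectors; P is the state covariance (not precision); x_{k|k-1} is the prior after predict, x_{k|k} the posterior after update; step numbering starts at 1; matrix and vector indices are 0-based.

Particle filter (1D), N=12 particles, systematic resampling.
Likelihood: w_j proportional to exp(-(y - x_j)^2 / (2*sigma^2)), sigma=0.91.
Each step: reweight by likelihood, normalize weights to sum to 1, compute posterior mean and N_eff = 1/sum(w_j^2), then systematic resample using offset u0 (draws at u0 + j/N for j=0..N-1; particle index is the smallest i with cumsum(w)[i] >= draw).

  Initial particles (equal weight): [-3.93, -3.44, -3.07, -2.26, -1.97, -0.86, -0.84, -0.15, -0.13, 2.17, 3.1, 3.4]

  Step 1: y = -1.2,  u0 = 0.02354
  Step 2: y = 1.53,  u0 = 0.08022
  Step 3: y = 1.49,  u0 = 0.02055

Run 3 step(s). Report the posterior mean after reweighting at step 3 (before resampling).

post_mean = -0.1668

step 1: w=[0.0026, 0.0113, 0.0284, 0.1191, 0.1641, 0.2189, 0.2171, 0.1206, 0.1176, 0.0002, 0.0000, 0.0000]  mean=-1.1324  Neff=6.0435  idx=[2, 3, 4, 4, 5, 5, 5, 6, 6, 7, 7, 8]
step 2: w=[0.0000, 0.0002, 0.0009, 0.0009, 0.0443, 0.0443, 0.0443, 0.0469, 0.0469, 0.2536, 0.2536, 0.2641]  mean=-0.3075  Neff=4.7924  idx=[5, 7, 9, 9, 9, 10, 10, 10, 11, 11, 11, 11]
step 3: w=[0.0172, 0.0182, 0.0949, 0.0949, 0.0949, 0.0949, 0.0949, 0.0949, 0.0988, 0.0988, 0.0988, 0.0988]  mean=-0.1668  Neff=10.6702  idx=[1, 2, 3, 4, 5, 6, 7, 7, 8, 9, 10, 11]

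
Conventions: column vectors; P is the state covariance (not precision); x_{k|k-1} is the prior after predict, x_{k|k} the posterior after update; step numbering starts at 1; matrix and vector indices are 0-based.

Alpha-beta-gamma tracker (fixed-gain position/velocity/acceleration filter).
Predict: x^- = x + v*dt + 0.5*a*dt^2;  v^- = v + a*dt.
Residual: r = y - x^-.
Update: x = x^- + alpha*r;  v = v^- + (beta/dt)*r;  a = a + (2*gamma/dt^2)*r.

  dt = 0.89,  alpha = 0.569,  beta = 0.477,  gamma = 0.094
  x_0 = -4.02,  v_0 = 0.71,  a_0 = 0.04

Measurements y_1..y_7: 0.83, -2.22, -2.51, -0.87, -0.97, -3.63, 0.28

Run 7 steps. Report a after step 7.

a_post = 0.4880

step 1: x_pred=-3.3723  r=4.2023  x^+=-0.9812  v^+=2.9978  a^+=1.0374
step 2: x_pred=2.0977  r=-4.3177  x^+=-0.3591  v^+=1.6070  a^+=0.0126
step 3: x_pred=1.0761  r=-3.5861  x^+=-0.9644  v^+=-0.3038  a^+=-0.8386
step 4: x_pred=-1.5669  r=0.6969  x^+=-1.1704  v^+=-0.6766  a^+=-0.6732
step 5: x_pred=-2.0392  r=1.0692  x^+=-1.4308  v^+=-0.7027  a^+=-0.4194
step 6: x_pred=-2.2223  r=-1.4077  x^+=-3.0233  v^+=-1.8304  a^+=-0.7535
step 7: x_pred=-4.9508  r=5.2308  x^+=-1.9745  v^+=0.3024  a^+=0.4880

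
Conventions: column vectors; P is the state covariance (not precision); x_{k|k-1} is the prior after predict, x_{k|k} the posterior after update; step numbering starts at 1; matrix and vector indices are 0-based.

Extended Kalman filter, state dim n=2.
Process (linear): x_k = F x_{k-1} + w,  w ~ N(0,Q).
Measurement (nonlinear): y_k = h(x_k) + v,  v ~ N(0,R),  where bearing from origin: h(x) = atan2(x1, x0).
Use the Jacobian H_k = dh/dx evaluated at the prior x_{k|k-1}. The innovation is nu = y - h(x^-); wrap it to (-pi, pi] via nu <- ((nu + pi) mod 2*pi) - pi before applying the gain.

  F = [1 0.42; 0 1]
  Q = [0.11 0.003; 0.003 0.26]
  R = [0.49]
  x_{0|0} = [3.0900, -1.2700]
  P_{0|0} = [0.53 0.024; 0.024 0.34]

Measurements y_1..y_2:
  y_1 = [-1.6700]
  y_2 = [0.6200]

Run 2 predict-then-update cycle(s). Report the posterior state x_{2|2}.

step 1: x^-=[2.5566, -1.2700]  P^-=[0.7201 0.1698; 0.1698 0.6000]  H_jac=[0.1558 0.3137]  S=[0.5831]  K=[0.2838; 0.3682]  nu=[-1.2090]  x^+=[2.2135, -1.7151]  P^+=[0.6732 0.1089; 0.1089 0.5210]
step 2: x^-=[1.4932, -1.7151]  P^-=[0.9665 0.3307; 0.3307 0.7810]  H_jac=[0.3317 0.2888]  S=[0.7248]  K=[0.5740; 0.4625]  nu=[1.4745]  x^+=[2.3395, -1.0332]  P^+=[0.7277 0.1383; 0.1383 0.6260]

x_post = [2.3395, -1.0332]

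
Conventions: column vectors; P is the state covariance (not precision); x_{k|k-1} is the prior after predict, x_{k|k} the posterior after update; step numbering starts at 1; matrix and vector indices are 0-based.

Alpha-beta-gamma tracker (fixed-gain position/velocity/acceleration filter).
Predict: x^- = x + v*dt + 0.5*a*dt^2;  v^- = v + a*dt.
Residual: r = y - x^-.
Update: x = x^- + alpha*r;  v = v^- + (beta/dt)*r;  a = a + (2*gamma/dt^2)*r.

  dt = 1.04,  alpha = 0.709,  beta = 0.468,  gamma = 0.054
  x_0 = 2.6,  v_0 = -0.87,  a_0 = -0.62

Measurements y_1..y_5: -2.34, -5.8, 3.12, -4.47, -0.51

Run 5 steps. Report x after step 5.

step 1: x_pred=1.3599  r=-3.6999  x^+=-1.2633  v^+=-3.1798  a^+=-0.9894
step 2: x_pred=-5.1054  r=-0.6946  x^+=-5.5979  v^+=-4.5214  a^+=-1.0588
step 3: x_pred=-10.8727  r=13.9927  x^+=-0.9519  v^+=0.6742  a^+=0.3384
step 4: x_pred=-0.0677  r=-4.4023  x^+=-3.1889  v^+=-0.9549  a^+=-0.1012
step 5: x_pred=-4.2368  r=3.7268  x^+=-1.5945  v^+=0.6169  a^+=0.2709

x_post = -1.5945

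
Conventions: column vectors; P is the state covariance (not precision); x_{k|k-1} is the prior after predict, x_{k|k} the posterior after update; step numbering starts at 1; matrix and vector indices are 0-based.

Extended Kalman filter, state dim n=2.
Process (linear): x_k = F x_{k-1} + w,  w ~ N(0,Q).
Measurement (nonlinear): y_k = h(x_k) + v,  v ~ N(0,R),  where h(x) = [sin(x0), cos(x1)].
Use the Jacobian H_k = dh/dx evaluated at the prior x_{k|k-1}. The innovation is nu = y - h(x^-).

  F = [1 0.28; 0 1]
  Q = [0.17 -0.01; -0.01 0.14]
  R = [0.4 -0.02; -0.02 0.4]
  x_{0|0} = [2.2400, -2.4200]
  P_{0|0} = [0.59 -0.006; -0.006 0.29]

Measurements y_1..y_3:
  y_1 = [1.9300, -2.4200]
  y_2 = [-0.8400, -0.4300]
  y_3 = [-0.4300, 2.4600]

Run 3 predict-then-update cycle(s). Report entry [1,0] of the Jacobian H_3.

step 1: x^-=[1.5624, -2.4200]  P^-=[0.7794 0.0652; 0.0652 0.4300]  H_jac=[0.0084 0.0000; 0.0000 0.6606]  S=[0.4001 -0.0196; -0.0196 0.5876]  K=[0.0200 0.0740; 0.0251 0.4842]  nu=[0.9300, -1.6692]  x^+=[1.4575, -3.2049]  P^+=[0.7761 0.0442; 0.0442 0.2924]
step 2: x^-=[0.5602, -3.2049]  P^-=[0.9937 0.1161; 0.1161 0.4324]  H_jac=[0.8472 0.0000; 0.0000 -0.0633]  S=[1.1132 -0.0262; -0.0262 0.4017]  K=[0.7570 0.0311; 0.0869 -0.0624]  nu=[-1.3713, 0.5680]  x^+=[-0.4602, -3.3595]  P^+=[0.3567 0.0425; 0.0425 0.4222]
step 3: x^-=[-1.4009, -3.3595]  P^-=[0.5836 0.1507; 0.1507 0.5622]  H_jac=[0.1691 0.0000; 0.0000 -0.2162]  S=[0.4167 -0.0255; -0.0255 0.4263]  K=[0.2330 -0.0625; 0.0439 -0.2825]  nu=[0.5556, 3.4364]  x^+=[-1.4861, -4.3057]  P^+=[0.5585 0.1372; 0.1372 0.5268]

H_jac[1,0] = 0.0000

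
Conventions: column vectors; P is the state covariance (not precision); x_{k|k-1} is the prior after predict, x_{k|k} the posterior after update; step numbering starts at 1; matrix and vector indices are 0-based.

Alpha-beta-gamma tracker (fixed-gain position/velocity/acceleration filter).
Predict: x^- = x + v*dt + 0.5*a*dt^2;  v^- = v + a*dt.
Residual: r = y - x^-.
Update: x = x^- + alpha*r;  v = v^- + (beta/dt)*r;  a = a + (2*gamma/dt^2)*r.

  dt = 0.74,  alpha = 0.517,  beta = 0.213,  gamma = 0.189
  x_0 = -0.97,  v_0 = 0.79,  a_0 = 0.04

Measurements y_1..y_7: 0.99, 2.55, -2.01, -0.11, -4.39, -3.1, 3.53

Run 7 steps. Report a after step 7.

step 1: x_pred=-0.3744  r=1.3644  x^+=0.3310  v^+=1.2123  a^+=0.9819
step 2: x_pred=1.4969  r=1.0531  x^+=2.0414  v^+=2.2420  a^+=1.7088
step 3: x_pred=4.1683  r=-6.1783  x^+=0.9741  v^+=1.7282  a^+=-2.5560
step 4: x_pred=1.5531  r=-1.6631  x^+=0.6933  v^+=-0.6420  a^+=-3.7041
step 5: x_pred=-0.7960  r=-3.5940  x^+=-2.6541  v^+=-4.4175  a^+=-6.1850
step 6: x_pred=-7.6165  r=4.5165  x^+=-5.2815  v^+=-7.6944  a^+=-3.0673
step 7: x_pred=-11.8151  r=15.3451  x^+=-3.8817  v^+=-5.5473  a^+=7.5252

a_post = 7.5252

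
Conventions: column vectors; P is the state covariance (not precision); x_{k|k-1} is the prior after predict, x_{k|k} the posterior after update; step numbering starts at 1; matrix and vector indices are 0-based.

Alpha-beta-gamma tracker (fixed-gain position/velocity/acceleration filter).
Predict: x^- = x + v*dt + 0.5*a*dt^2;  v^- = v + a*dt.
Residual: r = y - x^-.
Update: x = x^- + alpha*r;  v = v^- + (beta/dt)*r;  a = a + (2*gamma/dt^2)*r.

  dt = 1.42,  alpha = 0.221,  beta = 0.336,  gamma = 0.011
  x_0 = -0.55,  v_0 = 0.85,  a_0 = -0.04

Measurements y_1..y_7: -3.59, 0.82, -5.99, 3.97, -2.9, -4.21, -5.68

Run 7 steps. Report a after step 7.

a_post = -0.1035

step 1: x_pred=0.6167  r=-4.2067  x^+=-0.3130  v^+=-0.2022  a^+=-0.0859
step 2: x_pred=-0.6867  r=1.5067  x^+=-0.3537  v^+=0.0324  a^+=-0.0695
step 3: x_pred=-0.3778  r=-5.6122  x^+=-1.6181  v^+=-1.3942  a^+=-0.1307
step 4: x_pred=-3.7297  r=7.6997  x^+=-2.0280  v^+=0.2421  a^+=-0.0467
step 5: x_pred=-1.7313  r=-1.1687  x^+=-1.9896  v^+=-0.1007  a^+=-0.0594
step 6: x_pred=-2.1926  r=-2.0174  x^+=-2.6384  v^+=-0.6625  a^+=-0.0814
step 7: x_pred=-3.6613  r=-2.0187  x^+=-4.1074  v^+=-1.2558  a^+=-0.1035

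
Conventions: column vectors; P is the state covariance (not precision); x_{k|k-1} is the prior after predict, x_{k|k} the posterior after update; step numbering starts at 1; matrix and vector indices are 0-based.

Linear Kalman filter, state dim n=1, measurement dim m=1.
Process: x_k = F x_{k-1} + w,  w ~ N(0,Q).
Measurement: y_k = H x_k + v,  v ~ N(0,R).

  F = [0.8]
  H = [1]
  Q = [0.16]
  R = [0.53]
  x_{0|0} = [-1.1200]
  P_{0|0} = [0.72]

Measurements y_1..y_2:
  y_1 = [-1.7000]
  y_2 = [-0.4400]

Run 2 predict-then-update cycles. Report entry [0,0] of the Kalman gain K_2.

step 1: x^-=[-0.8960]  P^-=[0.6208]  S=[1.1508]  K=[0.5395]  nu=[-0.8040]  x^+=[-1.3297]  P^+=[0.2859]
step 2: x^-=[-1.0638]  P^-=[0.3430]  S=[0.8730]  K=[0.3929]  nu=[0.6238]  x^+=[-0.8187]  P^+=[0.2082]

K[0,0] = 0.3929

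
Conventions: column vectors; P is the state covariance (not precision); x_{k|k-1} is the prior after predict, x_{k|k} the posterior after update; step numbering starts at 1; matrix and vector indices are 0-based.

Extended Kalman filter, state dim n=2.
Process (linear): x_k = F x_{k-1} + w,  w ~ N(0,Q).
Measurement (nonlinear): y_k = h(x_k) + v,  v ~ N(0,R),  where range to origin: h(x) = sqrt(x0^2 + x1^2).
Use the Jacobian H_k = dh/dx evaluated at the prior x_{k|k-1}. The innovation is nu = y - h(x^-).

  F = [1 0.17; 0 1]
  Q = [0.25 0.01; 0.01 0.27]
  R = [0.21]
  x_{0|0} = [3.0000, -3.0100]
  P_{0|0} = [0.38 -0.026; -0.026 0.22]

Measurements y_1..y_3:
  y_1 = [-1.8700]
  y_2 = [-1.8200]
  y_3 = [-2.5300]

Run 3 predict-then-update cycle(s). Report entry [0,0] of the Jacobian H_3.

step 1: x^-=[2.4883, -3.0100]  P^-=[0.6275 0.0214; 0.0214 0.4900]  H_jac=[0.6372 -0.7707]  S=[0.7348]  K=[0.5217; -0.4954]  nu=[-5.7753]  x^+=[-0.5245, -0.1489]  P^+=[0.4275 0.2113; 0.2113 0.3097]
step 2: x^-=[-0.5499, -0.1489]  P^-=[0.7583 0.2739; 0.2739 0.5797]  H_jac=[-0.9652 -0.2613]  S=[1.0943]  K=[-0.7343; -0.3801]  nu=[-2.3897]  x^+=[1.2049, 0.7593]  P^+=[0.1683 -0.0315; -0.0315 0.4216]
step 3: x^-=[1.3339, 0.7593]  P^-=[0.4198 0.0502; 0.0502 0.6916]  H_jac=[0.8691 0.4947]  S=[0.7395]  K=[0.5269; 0.5217]  nu=[-4.0649]  x^+=[-0.8080, -1.3613]  P^+=[0.2145 -0.1531; -0.1531 0.4903]

H_jac[0,0] = 0.8691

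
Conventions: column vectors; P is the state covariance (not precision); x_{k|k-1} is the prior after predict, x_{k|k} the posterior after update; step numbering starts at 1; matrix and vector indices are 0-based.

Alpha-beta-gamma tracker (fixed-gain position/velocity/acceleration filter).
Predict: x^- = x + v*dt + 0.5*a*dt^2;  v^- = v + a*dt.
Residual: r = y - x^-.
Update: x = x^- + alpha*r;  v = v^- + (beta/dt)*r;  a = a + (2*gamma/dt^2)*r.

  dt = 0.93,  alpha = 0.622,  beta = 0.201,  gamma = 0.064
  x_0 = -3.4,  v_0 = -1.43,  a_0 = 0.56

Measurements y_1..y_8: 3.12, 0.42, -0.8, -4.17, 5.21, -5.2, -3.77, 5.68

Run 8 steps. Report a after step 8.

step 1: x_pred=-4.4877  r=7.6077  x^+=0.2443  v^+=0.7351  a^+=1.6859
step 2: x_pred=1.6569  r=-1.2369  x^+=0.8876  v^+=2.0356  a^+=1.5028
step 3: x_pred=3.4306  r=-4.2306  x^+=0.7992  v^+=2.5189  a^+=0.8767
step 4: x_pred=3.5209  r=-7.6909  x^+=-1.2629  v^+=1.6720  a^+=-0.2615
step 5: x_pred=0.1791  r=5.0309  x^+=3.3083  v^+=2.5162  a^+=0.4831
step 6: x_pred=5.8573  r=-11.0573  x^+=-1.0203  v^+=0.5757  a^+=-1.1533
step 7: x_pred=-0.9837  r=-2.7863  x^+=-2.7168  v^+=-1.0991  a^+=-1.5657
step 8: x_pred=-4.4160  r=10.0960  x^+=1.8637  v^+=-0.3732  a^+=-0.0715

a_post = -0.0715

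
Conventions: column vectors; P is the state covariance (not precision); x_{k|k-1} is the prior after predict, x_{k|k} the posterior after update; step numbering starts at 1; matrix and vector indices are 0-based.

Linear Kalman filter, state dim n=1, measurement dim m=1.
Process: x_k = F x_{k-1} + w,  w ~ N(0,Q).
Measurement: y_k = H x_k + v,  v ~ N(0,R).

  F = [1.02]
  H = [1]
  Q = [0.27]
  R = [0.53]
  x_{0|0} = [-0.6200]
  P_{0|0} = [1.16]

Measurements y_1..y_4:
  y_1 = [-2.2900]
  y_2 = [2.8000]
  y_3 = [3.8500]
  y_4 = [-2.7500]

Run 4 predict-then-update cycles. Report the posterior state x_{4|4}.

step 1: x^-=[-0.6324]  P^-=[1.4769]  S=[2.0069]  K=[0.7359]  nu=[-1.6576]  x^+=[-1.8522]  P^+=[0.3900]
step 2: x^-=[-1.8893]  P^-=[0.6758]  S=[1.2058]  K=[0.5605]  nu=[4.6893]  x^+=[0.7388]  P^+=[0.2970]
step 3: x^-=[0.7536]  P^-=[0.5790]  S=[1.1090]  K=[0.5221]  nu=[3.0964]  x^+=[2.3703]  P^+=[0.2767]
step 4: x^-=[2.4177]  P^-=[0.5579]  S=[1.0879]  K=[0.5128]  nu=[-5.1677]  x^+=[-0.2324]  P^+=[0.2718]

x_post = [-0.2324]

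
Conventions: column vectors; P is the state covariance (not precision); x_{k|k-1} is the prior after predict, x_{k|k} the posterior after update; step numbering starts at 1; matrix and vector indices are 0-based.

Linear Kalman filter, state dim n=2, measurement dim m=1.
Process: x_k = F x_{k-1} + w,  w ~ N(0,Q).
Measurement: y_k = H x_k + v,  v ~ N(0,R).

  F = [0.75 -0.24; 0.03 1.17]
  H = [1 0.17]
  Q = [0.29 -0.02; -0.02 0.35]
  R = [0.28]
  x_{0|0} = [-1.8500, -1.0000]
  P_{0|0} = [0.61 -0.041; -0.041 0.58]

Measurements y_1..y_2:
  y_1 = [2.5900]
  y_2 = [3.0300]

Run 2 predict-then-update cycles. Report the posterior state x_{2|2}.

step 1: x^-=[-1.1475, -1.2255]  P^-=[0.6813 -0.2048; -0.2048 1.1416]  S=[0.9246]  K=[0.6992; -0.0116]  nu=[3.9458]  x^+=[1.6113, -1.2713]  P^+=[0.2293 -0.1973; -0.1973 1.1415]
step 2: x^-=[1.5136, -1.4391]  P^-=[0.5558 -0.5071; -0.5071 1.8990]  S=[0.7182]  K=[0.6538; -0.2566]  nu=[1.7611]  x^+=[2.6649, -1.8910]  P^+=[0.2488 -0.3866; -0.3866 1.8517]

x_post = [2.6649, -1.8910]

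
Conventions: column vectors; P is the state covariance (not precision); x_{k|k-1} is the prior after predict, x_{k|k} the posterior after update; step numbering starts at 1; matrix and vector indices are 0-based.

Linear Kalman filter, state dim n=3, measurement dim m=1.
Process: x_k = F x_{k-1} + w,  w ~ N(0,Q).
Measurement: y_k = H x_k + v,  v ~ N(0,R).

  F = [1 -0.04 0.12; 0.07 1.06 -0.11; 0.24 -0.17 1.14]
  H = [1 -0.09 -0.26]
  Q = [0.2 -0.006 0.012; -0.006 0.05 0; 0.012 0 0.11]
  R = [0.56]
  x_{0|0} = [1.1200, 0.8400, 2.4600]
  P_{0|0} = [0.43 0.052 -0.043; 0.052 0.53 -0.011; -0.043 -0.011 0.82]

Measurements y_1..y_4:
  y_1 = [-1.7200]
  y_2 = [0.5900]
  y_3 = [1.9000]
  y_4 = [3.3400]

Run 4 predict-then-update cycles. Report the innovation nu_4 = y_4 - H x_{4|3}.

innov = [2.0228]

step 1: x^-=[1.3816, 0.6982, 2.9304]  P^-=[0.6283 0.0487 0.1721; 0.0487 0.6685 -0.1943; 0.1721 -0.1943 1.1922]  S=[1.1669]  K=[0.4963; 0.0335; -0.1032]  nu=[-2.2769]  x^+=[0.2516, 0.6220, 3.1653]  P^+=[0.3408 0.0293 0.2319; 0.0293 0.6672 -0.1903; 0.2319 -0.1903 1.1798]
step 2: x^-=[0.6066, 0.3288, 3.5631]  P^-=[0.6140 -0.0436 0.5380; -0.0436 0.8607 -0.4764; 0.5380 -0.4764 1.8804]  S=[1.0139]  K=[0.4715; 0.0028; 0.0907]  nu=[0.9394]  x^+=[1.0495, 0.3313, 3.6483]  P^+=[0.3886 -0.0449 0.4947; -0.0449 0.8607 -0.4767; 0.4947 -0.4767 1.8721]
step 3: x^-=[1.4741, 0.0234, 4.3546]  P^-=[0.7438 -0.2005 0.9849; -0.2005 1.1385 -0.9528; 0.9849 -0.9528 3.0493]  S=[0.9985]  K=[0.5065; -0.0553; 0.2782]  nu=[1.5603]  x^+=[2.2644, -0.0629, 4.7887]  P^+=[0.4876 -0.1725 0.8442; -0.1725 1.1355 -0.9374; 0.8442 -0.9374 2.9720]
step 4: x^-=[2.8416, -0.4350, 6.0133]  P^-=[0.9576 -0.4507 1.6228; -0.4507 1.5442 -1.7161; 1.6228 -1.7161 4.8727]  S=[1.0165]  K=[0.5669; -0.1412; 0.5021]  nu=[2.0228]  x^+=[3.9883, -0.7206, 7.0290]  P^+=[0.6309 -0.3694 1.3335; -0.3694 1.5239 -1.6441; 1.3335 -1.6441 4.6164]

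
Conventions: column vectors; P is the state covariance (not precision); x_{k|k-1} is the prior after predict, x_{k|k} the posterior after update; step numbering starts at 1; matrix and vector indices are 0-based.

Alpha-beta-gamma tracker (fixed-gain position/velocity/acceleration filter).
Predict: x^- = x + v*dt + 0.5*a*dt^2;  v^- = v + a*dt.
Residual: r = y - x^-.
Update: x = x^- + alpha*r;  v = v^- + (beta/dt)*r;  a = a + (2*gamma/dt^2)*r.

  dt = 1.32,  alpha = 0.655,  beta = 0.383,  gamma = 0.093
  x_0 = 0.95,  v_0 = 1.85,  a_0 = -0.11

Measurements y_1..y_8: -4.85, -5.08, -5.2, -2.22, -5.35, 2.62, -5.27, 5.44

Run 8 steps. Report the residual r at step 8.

step 1: x_pred=3.2962  r=-8.1462  x^+=-2.0396  v^+=-0.6588  a^+=-0.9796
step 2: x_pred=-3.7626  r=-1.3174  x^+=-4.6255  v^+=-2.3341  a^+=-1.1202
step 3: x_pred=-8.6825  r=3.4825  x^+=-6.4015  v^+=-2.8024  a^+=-0.7485
step 4: x_pred=-10.7527  r=8.5327  x^+=-5.1638  v^+=-1.3146  a^+=0.1624
step 5: x_pred=-6.7576  r=1.4076  x^+=-5.8356  v^+=-0.6918  a^+=0.3126
step 6: x_pred=-6.4765  r=9.0965  x^+=-0.5183  v^+=2.3602  a^+=1.2837
step 7: x_pred=3.7155  r=-8.9855  x^+=-2.1700  v^+=1.4475  a^+=0.3245
step 8: x_pred=0.0234  r=5.4166  x^+=3.5713  v^+=3.4474  a^+=0.9027

resid = 5.4166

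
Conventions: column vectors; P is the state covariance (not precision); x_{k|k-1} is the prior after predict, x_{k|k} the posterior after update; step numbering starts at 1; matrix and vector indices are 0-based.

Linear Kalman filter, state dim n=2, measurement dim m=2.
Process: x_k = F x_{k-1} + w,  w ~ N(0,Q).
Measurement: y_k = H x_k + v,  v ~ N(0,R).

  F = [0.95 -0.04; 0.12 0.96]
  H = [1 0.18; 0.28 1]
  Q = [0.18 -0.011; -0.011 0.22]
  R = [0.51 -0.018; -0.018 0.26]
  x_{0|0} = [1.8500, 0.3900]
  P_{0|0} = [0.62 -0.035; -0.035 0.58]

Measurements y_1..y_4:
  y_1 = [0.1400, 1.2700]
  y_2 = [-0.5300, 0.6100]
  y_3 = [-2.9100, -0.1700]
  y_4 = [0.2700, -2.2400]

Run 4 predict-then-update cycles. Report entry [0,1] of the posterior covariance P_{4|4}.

P_post[0,1] = -0.0662

step 1: x^-=[1.7419, 0.5964]  P^-=[0.7431 0.0057; 0.0057 0.7554]  S=[1.2796 0.3320; 0.3320 1.0768]  K=[0.5761 0.0209; -0.0779 0.7270]  nu=[-1.7093, 0.1859]  x^+=[0.7610, 0.8647]  P^+=[0.3100 -0.0917; -0.0917 0.2161]
step 2: x^-=[0.6884, 0.9215]  P^-=[0.4671 -0.0672; -0.0672 0.4025]  S=[0.9659 0.1147; 0.1147 0.6615]  K=[0.4693 0.0148; -0.0647 0.5912]  nu=[-1.3843, -0.5042]  x^+=[0.0314, 0.7130]  P^+=[0.2526 -0.0753; -0.0753 0.1760]
step 3: x^-=[0.0013, 0.6882]  P^-=[0.4140 -0.0573; -0.0573 0.3685]  S=[0.9153 0.1041; 0.1041 0.6288]  K=[0.4387 0.0206; -0.0549 0.5695]  nu=[-3.0351, -0.8586]  x^+=[-1.3479, 0.3658]  P^+=[0.2357 -0.0685; -0.0685 0.1683]
step 4: x^-=[-1.2952, 0.1894]  P^-=[0.3982 -0.0528; -0.0528 0.3627]  S=[0.9009 0.1034; 0.1034 0.6243]  K=[0.4288 0.0231; -0.0510 0.5657]  nu=[1.5311, -2.0668]  x^+=[-0.6864, -1.0577]  P^+=[0.2302 -0.0662; -0.0662 0.1665]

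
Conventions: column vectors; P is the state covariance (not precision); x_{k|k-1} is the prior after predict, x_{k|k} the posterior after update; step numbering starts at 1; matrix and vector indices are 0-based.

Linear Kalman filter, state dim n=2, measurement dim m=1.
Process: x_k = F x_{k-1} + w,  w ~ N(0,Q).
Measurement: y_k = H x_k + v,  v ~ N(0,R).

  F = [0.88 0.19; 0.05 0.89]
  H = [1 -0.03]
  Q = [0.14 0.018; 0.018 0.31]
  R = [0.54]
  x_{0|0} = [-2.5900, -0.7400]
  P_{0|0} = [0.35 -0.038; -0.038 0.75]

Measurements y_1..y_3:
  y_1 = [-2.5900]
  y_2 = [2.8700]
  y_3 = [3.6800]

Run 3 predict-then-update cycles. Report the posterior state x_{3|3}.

step 1: x^-=[-2.4198, -0.7881]  P^-=[0.4254 0.1301; 0.1301 0.9016]  S=[0.9584]  K=[0.4398; 0.1075]  nu=[-0.1938]  x^+=[-2.5051, -0.8089]  P^+=[0.2400 0.0848; 0.0848 0.8905]
step 2: x^-=[-2.3581, -0.8452]  P^-=[0.3864 0.2463; 0.2463 1.0235]  S=[0.9125]  K=[0.4153; 0.2363]  nu=[5.2028]  x^+=[-0.1973, 0.3843]  P^+=[0.2290 0.1568; 0.1568 0.9725]
step 3: x^-=[-0.1006, 0.3321]  P^-=[0.4049 0.3168; 0.3168 1.0949]  S=[0.9268]  K=[0.4266; 0.3064]  nu=[3.7906]  x^+=[1.5163, 1.4935]  P^+=[0.2362 0.1957; 0.1957 1.0079]

x_post = [1.5163, 1.4935]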